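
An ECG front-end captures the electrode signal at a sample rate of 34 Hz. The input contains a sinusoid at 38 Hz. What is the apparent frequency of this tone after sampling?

38 Hz mod fs = 4 Hz.
4 Hz ≤ fs/2 = 17 Hz, appears at 4 Hz.

4 Hz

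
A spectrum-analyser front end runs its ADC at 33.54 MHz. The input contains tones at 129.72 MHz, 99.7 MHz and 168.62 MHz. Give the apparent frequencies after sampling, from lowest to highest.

fs/2 = 16.77 MHz.
129.72 MHz mod fs = 29.1 MHz.
29.1 MHz > fs/2 = 16.77 MHz, folds to fs − 29.1 MHz = 4.44 MHz.
99.7 MHz mod fs = 32.62 MHz.
32.62 MHz > fs/2 = 16.77 MHz, folds to fs − 32.62 MHz = 0.92 MHz.
168.62 MHz mod fs = 0.92 MHz.
0.92 MHz ≤ fs/2 = 16.77 MHz, appears at 0.92 MHz.
Distinct values: {0.92 MHz, 4.44 MHz}.

0.92 MHz, 4.44 MHz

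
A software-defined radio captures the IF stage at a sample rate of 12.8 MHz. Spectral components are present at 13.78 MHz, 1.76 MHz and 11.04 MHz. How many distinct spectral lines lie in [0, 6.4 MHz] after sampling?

2

fs/2 = 6.4 MHz.
13.78 MHz mod fs = 0.98 MHz.
0.98 MHz ≤ fs/2 = 6.4 MHz, appears at 0.98 MHz.
1.76 MHz ≤ fs/2 = 6.4 MHz, passes unchanged.
11.04 MHz > fs/2 = 6.4 MHz, folds to fs − 11.04 MHz = 1.76 MHz.
Distinct values: {0.98 MHz, 1.76 MHz} → 2.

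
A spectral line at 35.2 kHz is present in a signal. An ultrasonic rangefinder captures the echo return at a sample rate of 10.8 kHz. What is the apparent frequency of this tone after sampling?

35.2 kHz mod fs = 2.8 kHz.
2.8 kHz ≤ fs/2 = 5.4 kHz, appears at 2.8 kHz.

2.8 kHz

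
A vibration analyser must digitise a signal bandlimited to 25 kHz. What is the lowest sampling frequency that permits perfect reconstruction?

50 kHz

Nyquist rate = 2 × 25 kHz = 50 kHz.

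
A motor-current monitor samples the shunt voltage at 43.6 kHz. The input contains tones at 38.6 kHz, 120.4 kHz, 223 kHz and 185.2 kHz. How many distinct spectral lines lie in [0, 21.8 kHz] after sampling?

fs/2 = 21.8 kHz.
38.6 kHz > fs/2 = 21.8 kHz, folds to fs − 38.6 kHz = 5 kHz.
120.4 kHz mod fs = 33.2 kHz.
33.2 kHz > fs/2 = 21.8 kHz, folds to fs − 33.2 kHz = 10.4 kHz.
223 kHz mod fs = 5 kHz.
5 kHz ≤ fs/2 = 21.8 kHz, appears at 5 kHz.
185.2 kHz mod fs = 10.8 kHz.
10.8 kHz ≤ fs/2 = 21.8 kHz, appears at 10.8 kHz.
Distinct values: {5 kHz, 10.4 kHz, 10.8 kHz} → 3.

3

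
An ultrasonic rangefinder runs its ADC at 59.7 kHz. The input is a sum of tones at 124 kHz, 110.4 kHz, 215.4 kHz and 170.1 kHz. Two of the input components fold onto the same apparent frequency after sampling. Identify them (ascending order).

110.4 kHz, 170.1 kHz

fs/2 = 29.85 kHz.
124 kHz mod fs = 4.6 kHz.
4.6 kHz ≤ fs/2 = 29.85 kHz, appears at 4.6 kHz.
110.4 kHz mod fs = 50.7 kHz.
50.7 kHz > fs/2 = 29.85 kHz, folds to fs − 50.7 kHz = 9 kHz.
215.4 kHz mod fs = 36.3 kHz.
36.3 kHz > fs/2 = 29.85 kHz, folds to fs − 36.3 kHz = 23.4 kHz.
170.1 kHz mod fs = 50.7 kHz.
50.7 kHz > fs/2 = 29.85 kHz, folds to fs − 50.7 kHz = 9 kHz.
110.4 kHz and 170.1 kHz both map to 9 kHz.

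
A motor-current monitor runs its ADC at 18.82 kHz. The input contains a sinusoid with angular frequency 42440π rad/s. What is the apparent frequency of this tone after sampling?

2.4 kHz

ω = 42440π rad/s → f = ω/(2π) = 21220 Hz = 21.22 kHz.
21.22 kHz mod fs = 2.4 kHz.
2.4 kHz ≤ fs/2 = 9.41 kHz, appears at 2.4 kHz.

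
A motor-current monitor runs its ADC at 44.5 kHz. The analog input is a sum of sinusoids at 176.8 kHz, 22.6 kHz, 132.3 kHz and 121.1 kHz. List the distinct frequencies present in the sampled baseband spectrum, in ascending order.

1.2 kHz, 12.4 kHz, 21.9 kHz

fs/2 = 22.25 kHz.
176.8 kHz mod fs = 43.3 kHz.
43.3 kHz > fs/2 = 22.25 kHz, folds to fs − 43.3 kHz = 1.2 kHz.
22.6 kHz > fs/2 = 22.25 kHz, folds to fs − 22.6 kHz = 21.9 kHz.
132.3 kHz mod fs = 43.3 kHz.
43.3 kHz > fs/2 = 22.25 kHz, folds to fs − 43.3 kHz = 1.2 kHz.
121.1 kHz mod fs = 32.1 kHz.
32.1 kHz > fs/2 = 22.25 kHz, folds to fs − 32.1 kHz = 12.4 kHz.
Distinct values: {1.2 kHz, 12.4 kHz, 21.9 kHz}.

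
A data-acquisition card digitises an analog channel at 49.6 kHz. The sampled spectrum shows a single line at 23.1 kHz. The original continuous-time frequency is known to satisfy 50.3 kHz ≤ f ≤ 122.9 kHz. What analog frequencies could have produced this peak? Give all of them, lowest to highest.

72.7 kHz, 76.1 kHz, 122.3 kHz

Frequencies that alias to 23.1 kHz are k·fs ± 23.1 kHz for integer k ≥ 0.
k=0: 23.1 kHz.
k=1: 26.5 kHz, 72.7 kHz.
k=2: 76.1 kHz, 122.3 kHz.
k=3: 125.7 kHz, 171.9 kHz.
Within [50.3 kHz, 122.9 kHz]: 72.7 kHz, 76.1 kHz, 122.3 kHz.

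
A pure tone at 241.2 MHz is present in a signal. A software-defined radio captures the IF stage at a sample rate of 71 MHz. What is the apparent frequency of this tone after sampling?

241.2 MHz mod fs = 28.2 MHz.
28.2 MHz ≤ fs/2 = 35.5 MHz, appears at 28.2 MHz.

28.2 MHz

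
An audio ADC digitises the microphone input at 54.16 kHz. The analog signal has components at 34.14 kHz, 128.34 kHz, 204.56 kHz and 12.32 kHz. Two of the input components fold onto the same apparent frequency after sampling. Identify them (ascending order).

fs/2 = 27.08 kHz.
34.14 kHz > fs/2 = 27.08 kHz, folds to fs − 34.14 kHz = 20.02 kHz.
128.34 kHz mod fs = 20.02 kHz.
20.02 kHz ≤ fs/2 = 27.08 kHz, appears at 20.02 kHz.
204.56 kHz mod fs = 42.08 kHz.
42.08 kHz > fs/2 = 27.08 kHz, folds to fs − 42.08 kHz = 12.08 kHz.
12.32 kHz ≤ fs/2 = 27.08 kHz, passes unchanged.
34.14 kHz and 128.34 kHz both map to 20.02 kHz.

34.14 kHz, 128.34 kHz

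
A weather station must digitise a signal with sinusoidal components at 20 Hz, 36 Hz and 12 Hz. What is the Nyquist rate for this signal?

72 Hz

Highest-frequency component: 36 Hz.
Nyquist rate = 2 × 36 Hz = 72 Hz.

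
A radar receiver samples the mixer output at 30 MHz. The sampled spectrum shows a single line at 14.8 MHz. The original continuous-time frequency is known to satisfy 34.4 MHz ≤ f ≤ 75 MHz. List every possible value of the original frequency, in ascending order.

Frequencies that alias to 14.8 MHz are k·fs ± 14.8 MHz for integer k ≥ 0.
k=0: 14.8 MHz.
k=1: 15.2 MHz, 44.8 MHz.
k=2: 45.2 MHz, 74.8 MHz.
k=3: 75.2 MHz, 104.8 MHz.
Within [34.4 MHz, 75 MHz]: 44.8 MHz, 45.2 MHz, 74.8 MHz.

44.8 MHz, 45.2 MHz, 74.8 MHz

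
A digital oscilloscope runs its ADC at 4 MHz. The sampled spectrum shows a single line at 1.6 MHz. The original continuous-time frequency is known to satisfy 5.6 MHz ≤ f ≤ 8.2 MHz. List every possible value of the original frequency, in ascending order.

5.6 MHz, 6.4 MHz

Frequencies that alias to 1.6 MHz are k·fs ± 1.6 MHz for integer k ≥ 0.
k=0: 1.6 MHz.
k=1: 2.4 MHz, 5.6 MHz.
k=2: 6.4 MHz, 9.6 MHz.
k=3: 10.4 MHz, 13.6 MHz.
Within [5.6 MHz, 8.2 MHz]: 5.6 MHz, 6.4 MHz.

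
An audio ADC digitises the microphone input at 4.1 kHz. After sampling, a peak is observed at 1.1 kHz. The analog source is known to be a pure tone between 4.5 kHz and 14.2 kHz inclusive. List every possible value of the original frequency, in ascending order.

5.2 kHz, 7.1 kHz, 9.3 kHz, 11.2 kHz, 13.4 kHz

Frequencies that alias to 1.1 kHz are k·fs ± 1.1 kHz for integer k ≥ 0.
k=0: 1.1 kHz.
k=1: 3 kHz, 5.2 kHz.
k=2: 7.1 kHz, 9.3 kHz.
k=3: 11.2 kHz, 13.4 kHz.
k=4: 15.3 kHz, 17.5 kHz.
Within [4.5 kHz, 14.2 kHz]: 5.2 kHz, 7.1 kHz, 9.3 kHz, 11.2 kHz, 13.4 kHz.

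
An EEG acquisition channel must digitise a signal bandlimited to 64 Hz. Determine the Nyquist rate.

128 Hz

Nyquist rate = 2 × 64 Hz = 128 Hz.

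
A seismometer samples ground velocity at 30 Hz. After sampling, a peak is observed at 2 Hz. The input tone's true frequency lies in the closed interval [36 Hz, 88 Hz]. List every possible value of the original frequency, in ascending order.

58 Hz, 62 Hz, 88 Hz

Frequencies that alias to 2 Hz are k·fs ± 2 Hz for integer k ≥ 0.
k=0: 2 Hz.
k=1: 28 Hz, 32 Hz.
k=2: 58 Hz, 62 Hz.
k=3: 88 Hz, 92 Hz.
k=4: 118 Hz, 122 Hz.
Within [36 Hz, 88 Hz]: 58 Hz, 62 Hz, 88 Hz.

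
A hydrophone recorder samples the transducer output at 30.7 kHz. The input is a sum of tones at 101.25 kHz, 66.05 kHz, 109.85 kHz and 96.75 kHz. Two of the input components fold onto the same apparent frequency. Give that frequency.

4.65 kHz

fs/2 = 15.35 kHz.
101.25 kHz mod fs = 9.15 kHz.
9.15 kHz ≤ fs/2 = 15.35 kHz, appears at 9.15 kHz.
66.05 kHz mod fs = 4.65 kHz.
4.65 kHz ≤ fs/2 = 15.35 kHz, appears at 4.65 kHz.
109.85 kHz mod fs = 17.75 kHz.
17.75 kHz > fs/2 = 15.35 kHz, folds to fs − 17.75 kHz = 12.95 kHz.
96.75 kHz mod fs = 4.65 kHz.
4.65 kHz ≤ fs/2 = 15.35 kHz, appears at 4.65 kHz.
66.05 kHz and 96.75 kHz both map to 4.65 kHz.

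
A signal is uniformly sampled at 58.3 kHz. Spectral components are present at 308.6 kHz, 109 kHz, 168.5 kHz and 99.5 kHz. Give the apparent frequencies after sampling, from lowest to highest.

6.4 kHz, 7.6 kHz, 17.1 kHz

fs/2 = 29.15 kHz.
308.6 kHz mod fs = 17.1 kHz.
17.1 kHz ≤ fs/2 = 29.15 kHz, appears at 17.1 kHz.
109 kHz mod fs = 50.7 kHz.
50.7 kHz > fs/2 = 29.15 kHz, folds to fs − 50.7 kHz = 7.6 kHz.
168.5 kHz mod fs = 51.9 kHz.
51.9 kHz > fs/2 = 29.15 kHz, folds to fs − 51.9 kHz = 6.4 kHz.
99.5 kHz mod fs = 41.2 kHz.
41.2 kHz > fs/2 = 29.15 kHz, folds to fs − 41.2 kHz = 17.1 kHz.
Distinct values: {6.4 kHz, 7.6 kHz, 17.1 kHz}.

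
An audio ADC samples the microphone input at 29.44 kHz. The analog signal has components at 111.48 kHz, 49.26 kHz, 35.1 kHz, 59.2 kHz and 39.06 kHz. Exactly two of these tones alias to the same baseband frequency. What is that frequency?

fs/2 = 14.72 kHz.
111.48 kHz mod fs = 23.16 kHz.
23.16 kHz > fs/2 = 14.72 kHz, folds to fs − 23.16 kHz = 6.28 kHz.
49.26 kHz mod fs = 19.82 kHz.
19.82 kHz > fs/2 = 14.72 kHz, folds to fs − 19.82 kHz = 9.62 kHz.
35.1 kHz mod fs = 5.66 kHz.
5.66 kHz ≤ fs/2 = 14.72 kHz, appears at 5.66 kHz.
59.2 kHz mod fs = 0.32 kHz.
0.32 kHz ≤ fs/2 = 14.72 kHz, appears at 0.32 kHz.
39.06 kHz mod fs = 9.62 kHz.
9.62 kHz ≤ fs/2 = 14.72 kHz, appears at 9.62 kHz.
39.06 kHz and 49.26 kHz both map to 9.62 kHz.

9.62 kHz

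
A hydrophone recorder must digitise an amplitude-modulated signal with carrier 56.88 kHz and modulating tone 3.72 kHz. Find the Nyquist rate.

121.2 kHz

AM sidebands sit at fc ± fm = 53.16 kHz and 60.6 kHz.
Highest-frequency component: 60.6 kHz.
Nyquist rate = 2 × 60.6 kHz = 121.2 kHz.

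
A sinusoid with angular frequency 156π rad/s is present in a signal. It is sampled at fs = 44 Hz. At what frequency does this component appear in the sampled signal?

10 Hz

ω = 156π rad/s → f = ω/(2π) = 78 Hz.
78 Hz mod fs = 34 Hz.
34 Hz > fs/2 = 22 Hz, folds to fs − 34 Hz = 10 Hz.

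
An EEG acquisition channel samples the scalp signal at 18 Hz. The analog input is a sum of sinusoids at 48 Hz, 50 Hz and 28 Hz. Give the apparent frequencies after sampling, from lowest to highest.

fs/2 = 9 Hz.
48 Hz mod fs = 12 Hz.
12 Hz > fs/2 = 9 Hz, folds to fs − 12 Hz = 6 Hz.
50 Hz mod fs = 14 Hz.
14 Hz > fs/2 = 9 Hz, folds to fs − 14 Hz = 4 Hz.
28 Hz mod fs = 10 Hz.
10 Hz > fs/2 = 9 Hz, folds to fs − 10 Hz = 8 Hz.
Distinct values: {4 Hz, 6 Hz, 8 Hz}.

4 Hz, 6 Hz, 8 Hz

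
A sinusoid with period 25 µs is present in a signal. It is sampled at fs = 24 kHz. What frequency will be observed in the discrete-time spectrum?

8 kHz

T = 25 µs → f = 1/T = 40 kHz.
40 kHz mod fs = 16 kHz.
16 kHz > fs/2 = 12 kHz, folds to fs − 16 kHz = 8 kHz.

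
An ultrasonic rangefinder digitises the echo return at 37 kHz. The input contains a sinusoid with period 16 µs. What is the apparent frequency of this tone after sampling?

T = 16 µs → f = 1/T = 62.5 kHz.
62.5 kHz mod fs = 25.5 kHz.
25.5 kHz > fs/2 = 18.5 kHz, folds to fs − 25.5 kHz = 11.5 kHz.

11.5 kHz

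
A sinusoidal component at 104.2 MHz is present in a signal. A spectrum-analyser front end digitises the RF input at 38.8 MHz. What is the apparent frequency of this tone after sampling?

12.2 MHz

104.2 MHz mod fs = 26.6 MHz.
26.6 MHz > fs/2 = 19.4 MHz, folds to fs − 26.6 MHz = 12.2 MHz.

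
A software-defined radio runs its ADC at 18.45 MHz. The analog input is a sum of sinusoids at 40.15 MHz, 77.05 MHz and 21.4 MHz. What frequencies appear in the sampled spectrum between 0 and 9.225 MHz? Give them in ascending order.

fs/2 = 9.225 MHz.
40.15 MHz mod fs = 3.25 MHz.
3.25 MHz ≤ fs/2 = 9.225 MHz, appears at 3.25 MHz.
77.05 MHz mod fs = 3.25 MHz.
3.25 MHz ≤ fs/2 = 9.225 MHz, appears at 3.25 MHz.
21.4 MHz mod fs = 2.95 MHz.
2.95 MHz ≤ fs/2 = 9.225 MHz, appears at 2.95 MHz.
Distinct values: {2.95 MHz, 3.25 MHz}.

2.95 MHz, 3.25 MHz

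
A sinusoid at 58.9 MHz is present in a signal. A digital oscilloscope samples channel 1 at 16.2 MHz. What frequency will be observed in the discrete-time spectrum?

5.9 MHz

58.9 MHz mod fs = 10.3 MHz.
10.3 MHz > fs/2 = 8.1 MHz, folds to fs − 10.3 MHz = 5.9 MHz.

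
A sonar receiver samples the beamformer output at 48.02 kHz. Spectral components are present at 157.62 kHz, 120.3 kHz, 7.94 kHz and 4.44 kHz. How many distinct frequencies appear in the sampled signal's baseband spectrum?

fs/2 = 24.01 kHz.
157.62 kHz mod fs = 13.56 kHz.
13.56 kHz ≤ fs/2 = 24.01 kHz, appears at 13.56 kHz.
120.3 kHz mod fs = 24.26 kHz.
24.26 kHz > fs/2 = 24.01 kHz, folds to fs − 24.26 kHz = 23.76 kHz.
7.94 kHz ≤ fs/2 = 24.01 kHz, passes unchanged.
4.44 kHz ≤ fs/2 = 24.01 kHz, passes unchanged.
Distinct values: {4.44 kHz, 7.94 kHz, 13.56 kHz, 23.76 kHz} → 4.

4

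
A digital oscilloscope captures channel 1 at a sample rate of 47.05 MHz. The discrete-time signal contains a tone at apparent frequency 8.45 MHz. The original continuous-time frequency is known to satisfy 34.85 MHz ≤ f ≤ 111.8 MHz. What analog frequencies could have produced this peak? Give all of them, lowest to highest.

Frequencies that alias to 8.45 MHz are k·fs ± 8.45 MHz for integer k ≥ 0.
k=0: 8.45 MHz.
k=1: 38.6 MHz, 55.5 MHz.
k=2: 85.65 MHz, 102.55 MHz.
k=3: 132.7 MHz, 149.6 MHz.
Within [34.85 MHz, 111.8 MHz]: 38.6 MHz, 55.5 MHz, 85.65 MHz, 102.55 MHz.

38.6 MHz, 55.5 MHz, 85.65 MHz, 102.55 MHz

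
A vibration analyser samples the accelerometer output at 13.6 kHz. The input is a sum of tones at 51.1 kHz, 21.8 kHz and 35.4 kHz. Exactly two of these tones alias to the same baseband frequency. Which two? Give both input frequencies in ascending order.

fs/2 = 6.8 kHz.
51.1 kHz mod fs = 10.3 kHz.
10.3 kHz > fs/2 = 6.8 kHz, folds to fs − 10.3 kHz = 3.3 kHz.
21.8 kHz mod fs = 8.2 kHz.
8.2 kHz > fs/2 = 6.8 kHz, folds to fs − 8.2 kHz = 5.4 kHz.
35.4 kHz mod fs = 8.2 kHz.
8.2 kHz > fs/2 = 6.8 kHz, folds to fs − 8.2 kHz = 5.4 kHz.
21.8 kHz and 35.4 kHz both map to 5.4 kHz.

21.8 kHz, 35.4 kHz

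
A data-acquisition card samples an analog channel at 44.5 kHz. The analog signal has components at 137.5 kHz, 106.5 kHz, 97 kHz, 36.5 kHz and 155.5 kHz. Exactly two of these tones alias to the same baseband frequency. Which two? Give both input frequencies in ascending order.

36.5 kHz, 97 kHz

fs/2 = 22.25 kHz.
137.5 kHz mod fs = 4 kHz.
4 kHz ≤ fs/2 = 22.25 kHz, appears at 4 kHz.
106.5 kHz mod fs = 17.5 kHz.
17.5 kHz ≤ fs/2 = 22.25 kHz, appears at 17.5 kHz.
97 kHz mod fs = 8 kHz.
8 kHz ≤ fs/2 = 22.25 kHz, appears at 8 kHz.
36.5 kHz > fs/2 = 22.25 kHz, folds to fs − 36.5 kHz = 8 kHz.
155.5 kHz mod fs = 22 kHz.
22 kHz ≤ fs/2 = 22.25 kHz, appears at 22 kHz.
36.5 kHz and 97 kHz both map to 8 kHz.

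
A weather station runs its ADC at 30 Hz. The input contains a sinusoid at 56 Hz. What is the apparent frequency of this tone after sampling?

4 Hz

56 Hz mod fs = 26 Hz.
26 Hz > fs/2 = 15 Hz, folds to fs − 26 Hz = 4 Hz.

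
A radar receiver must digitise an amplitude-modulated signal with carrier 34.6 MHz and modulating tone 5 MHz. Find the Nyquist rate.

79.2 MHz

AM sidebands sit at fc ± fm = 29.6 MHz and 39.6 MHz.
Highest-frequency component: 39.6 MHz.
Nyquist rate = 2 × 39.6 MHz = 79.2 MHz.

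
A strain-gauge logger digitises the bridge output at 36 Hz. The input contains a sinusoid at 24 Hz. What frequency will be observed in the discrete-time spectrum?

12 Hz

24 Hz > fs/2 = 18 Hz, folds to fs − 24 Hz = 12 Hz.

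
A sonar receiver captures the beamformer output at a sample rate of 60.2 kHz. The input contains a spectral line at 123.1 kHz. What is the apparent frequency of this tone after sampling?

123.1 kHz mod fs = 2.7 kHz.
2.7 kHz ≤ fs/2 = 30.1 kHz, appears at 2.7 kHz.

2.7 kHz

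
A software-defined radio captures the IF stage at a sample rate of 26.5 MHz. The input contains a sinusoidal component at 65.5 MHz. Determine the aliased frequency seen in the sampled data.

65.5 MHz mod fs = 12.5 MHz.
12.5 MHz ≤ fs/2 = 13.25 MHz, appears at 12.5 MHz.

12.5 MHz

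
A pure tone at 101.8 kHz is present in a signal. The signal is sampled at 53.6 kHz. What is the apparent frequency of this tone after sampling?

5.4 kHz

101.8 kHz mod fs = 48.2 kHz.
48.2 kHz > fs/2 = 26.8 kHz, folds to fs − 48.2 kHz = 5.4 kHz.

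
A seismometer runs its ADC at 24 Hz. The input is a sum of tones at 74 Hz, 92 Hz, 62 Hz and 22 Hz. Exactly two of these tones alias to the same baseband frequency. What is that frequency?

2 Hz

fs/2 = 12 Hz.
74 Hz mod fs = 2 Hz.
2 Hz ≤ fs/2 = 12 Hz, appears at 2 Hz.
92 Hz mod fs = 20 Hz.
20 Hz > fs/2 = 12 Hz, folds to fs − 20 Hz = 4 Hz.
62 Hz mod fs = 14 Hz.
14 Hz > fs/2 = 12 Hz, folds to fs − 14 Hz = 10 Hz.
22 Hz > fs/2 = 12 Hz, folds to fs − 22 Hz = 2 Hz.
22 Hz and 74 Hz both map to 2 Hz.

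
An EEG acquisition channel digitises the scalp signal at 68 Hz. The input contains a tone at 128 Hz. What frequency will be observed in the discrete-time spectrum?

128 Hz mod fs = 60 Hz.
60 Hz > fs/2 = 34 Hz, folds to fs − 60 Hz = 8 Hz.

8 Hz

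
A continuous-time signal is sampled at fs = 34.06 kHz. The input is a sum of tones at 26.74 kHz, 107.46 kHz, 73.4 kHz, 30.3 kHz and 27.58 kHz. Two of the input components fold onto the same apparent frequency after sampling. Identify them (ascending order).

fs/2 = 17.03 kHz.
26.74 kHz > fs/2 = 17.03 kHz, folds to fs − 26.74 kHz = 7.32 kHz.
107.46 kHz mod fs = 5.28 kHz.
5.28 kHz ≤ fs/2 = 17.03 kHz, appears at 5.28 kHz.
73.4 kHz mod fs = 5.28 kHz.
5.28 kHz ≤ fs/2 = 17.03 kHz, appears at 5.28 kHz.
30.3 kHz > fs/2 = 17.03 kHz, folds to fs − 30.3 kHz = 3.76 kHz.
27.58 kHz > fs/2 = 17.03 kHz, folds to fs − 27.58 kHz = 6.48 kHz.
73.4 kHz and 107.46 kHz both map to 5.28 kHz.

73.4 kHz, 107.46 kHz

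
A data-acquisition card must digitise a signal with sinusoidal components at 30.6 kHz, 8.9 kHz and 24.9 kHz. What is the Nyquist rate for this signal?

61.2 kHz

Highest-frequency component: 30.6 kHz.
Nyquist rate = 2 × 30.6 kHz = 61.2 kHz.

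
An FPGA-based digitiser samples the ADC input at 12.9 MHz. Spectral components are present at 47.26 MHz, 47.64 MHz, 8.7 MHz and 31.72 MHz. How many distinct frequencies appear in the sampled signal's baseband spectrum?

fs/2 = 6.45 MHz.
47.26 MHz mod fs = 8.56 MHz.
8.56 MHz > fs/2 = 6.45 MHz, folds to fs − 8.56 MHz = 4.34 MHz.
47.64 MHz mod fs = 8.94 MHz.
8.94 MHz > fs/2 = 6.45 MHz, folds to fs − 8.94 MHz = 3.96 MHz.
8.7 MHz > fs/2 = 6.45 MHz, folds to fs − 8.7 MHz = 4.2 MHz.
31.72 MHz mod fs = 5.92 MHz.
5.92 MHz ≤ fs/2 = 6.45 MHz, appears at 5.92 MHz.
Distinct values: {3.96 MHz, 4.2 MHz, 4.34 MHz, 5.92 MHz} → 4.

4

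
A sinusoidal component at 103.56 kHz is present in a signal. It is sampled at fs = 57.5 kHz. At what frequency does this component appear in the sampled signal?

11.44 kHz

103.56 kHz mod fs = 46.06 kHz.
46.06 kHz > fs/2 = 28.75 kHz, folds to fs − 46.06 kHz = 11.44 kHz.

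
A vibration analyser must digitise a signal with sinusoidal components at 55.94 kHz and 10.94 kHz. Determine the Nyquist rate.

Highest-frequency component: 55.94 kHz.
Nyquist rate = 2 × 55.94 kHz = 111.88 kHz.

111.88 kHz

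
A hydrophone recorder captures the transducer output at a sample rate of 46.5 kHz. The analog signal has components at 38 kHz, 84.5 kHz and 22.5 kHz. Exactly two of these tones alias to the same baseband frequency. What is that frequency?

fs/2 = 23.25 kHz.
38 kHz > fs/2 = 23.25 kHz, folds to fs − 38 kHz = 8.5 kHz.
84.5 kHz mod fs = 38 kHz.
38 kHz > fs/2 = 23.25 kHz, folds to fs − 38 kHz = 8.5 kHz.
22.5 kHz ≤ fs/2 = 23.25 kHz, passes unchanged.
38 kHz and 84.5 kHz both map to 8.5 kHz.

8.5 kHz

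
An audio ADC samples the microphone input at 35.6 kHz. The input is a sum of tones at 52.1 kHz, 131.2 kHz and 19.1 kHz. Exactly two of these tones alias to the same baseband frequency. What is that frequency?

16.5 kHz

fs/2 = 17.8 kHz.
52.1 kHz mod fs = 16.5 kHz.
16.5 kHz ≤ fs/2 = 17.8 kHz, appears at 16.5 kHz.
131.2 kHz mod fs = 24.4 kHz.
24.4 kHz > fs/2 = 17.8 kHz, folds to fs − 24.4 kHz = 11.2 kHz.
19.1 kHz > fs/2 = 17.8 kHz, folds to fs − 19.1 kHz = 16.5 kHz.
19.1 kHz and 52.1 kHz both map to 16.5 kHz.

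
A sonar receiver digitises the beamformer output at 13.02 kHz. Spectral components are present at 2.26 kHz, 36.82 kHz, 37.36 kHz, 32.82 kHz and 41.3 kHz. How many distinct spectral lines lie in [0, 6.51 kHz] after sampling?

4

fs/2 = 6.51 kHz.
2.26 kHz ≤ fs/2 = 6.51 kHz, passes unchanged.
36.82 kHz mod fs = 10.78 kHz.
10.78 kHz > fs/2 = 6.51 kHz, folds to fs − 10.78 kHz = 2.24 kHz.
37.36 kHz mod fs = 11.32 kHz.
11.32 kHz > fs/2 = 6.51 kHz, folds to fs − 11.32 kHz = 1.7 kHz.
32.82 kHz mod fs = 6.78 kHz.
6.78 kHz > fs/2 = 6.51 kHz, folds to fs − 6.78 kHz = 6.24 kHz.
41.3 kHz mod fs = 2.24 kHz.
2.24 kHz ≤ fs/2 = 6.51 kHz, appears at 2.24 kHz.
Distinct values: {1.7 kHz, 2.24 kHz, 2.26 kHz, 6.24 kHz} → 4.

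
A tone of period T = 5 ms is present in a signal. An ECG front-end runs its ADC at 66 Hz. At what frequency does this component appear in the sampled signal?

2 Hz

T = 5 ms → f = 1/T = 200 Hz.
200 Hz mod fs = 2 Hz.
2 Hz ≤ fs/2 = 33 Hz, appears at 2 Hz.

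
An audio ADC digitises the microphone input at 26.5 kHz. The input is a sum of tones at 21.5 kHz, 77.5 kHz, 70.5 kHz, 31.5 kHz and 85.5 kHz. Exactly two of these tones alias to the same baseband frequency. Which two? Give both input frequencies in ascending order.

21.5 kHz, 31.5 kHz

fs/2 = 13.25 kHz.
21.5 kHz > fs/2 = 13.25 kHz, folds to fs − 21.5 kHz = 5 kHz.
77.5 kHz mod fs = 24.5 kHz.
24.5 kHz > fs/2 = 13.25 kHz, folds to fs − 24.5 kHz = 2 kHz.
70.5 kHz mod fs = 17.5 kHz.
17.5 kHz > fs/2 = 13.25 kHz, folds to fs − 17.5 kHz = 9 kHz.
31.5 kHz mod fs = 5 kHz.
5 kHz ≤ fs/2 = 13.25 kHz, appears at 5 kHz.
85.5 kHz mod fs = 6 kHz.
6 kHz ≤ fs/2 = 13.25 kHz, appears at 6 kHz.
21.5 kHz and 31.5 kHz both map to 5 kHz.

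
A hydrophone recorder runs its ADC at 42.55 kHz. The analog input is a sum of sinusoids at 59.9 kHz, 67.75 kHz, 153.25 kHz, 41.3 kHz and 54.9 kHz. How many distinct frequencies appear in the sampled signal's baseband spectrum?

4

fs/2 = 21.275 kHz.
59.9 kHz mod fs = 17.35 kHz.
17.35 kHz ≤ fs/2 = 21.275 kHz, appears at 17.35 kHz.
67.75 kHz mod fs = 25.2 kHz.
25.2 kHz > fs/2 = 21.275 kHz, folds to fs − 25.2 kHz = 17.35 kHz.
153.25 kHz mod fs = 25.6 kHz.
25.6 kHz > fs/2 = 21.275 kHz, folds to fs − 25.6 kHz = 16.95 kHz.
41.3 kHz > fs/2 = 21.275 kHz, folds to fs − 41.3 kHz = 1.25 kHz.
54.9 kHz mod fs = 12.35 kHz.
12.35 kHz ≤ fs/2 = 21.275 kHz, appears at 12.35 kHz.
Distinct values: {1.25 kHz, 12.35 kHz, 16.95 kHz, 17.35 kHz} → 4.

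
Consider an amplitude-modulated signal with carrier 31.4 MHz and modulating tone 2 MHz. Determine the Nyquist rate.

AM sidebands sit at fc ± fm = 29.4 MHz and 33.4 MHz.
Highest-frequency component: 33.4 MHz.
Nyquist rate = 2 × 33.4 MHz = 66.8 MHz.

66.8 MHz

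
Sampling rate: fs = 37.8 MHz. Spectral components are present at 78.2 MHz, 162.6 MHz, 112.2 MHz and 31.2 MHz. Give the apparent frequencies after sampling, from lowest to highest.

1.2 MHz, 2.6 MHz, 6.6 MHz, 11.4 MHz

fs/2 = 18.9 MHz.
78.2 MHz mod fs = 2.6 MHz.
2.6 MHz ≤ fs/2 = 18.9 MHz, appears at 2.6 MHz.
162.6 MHz mod fs = 11.4 MHz.
11.4 MHz ≤ fs/2 = 18.9 MHz, appears at 11.4 MHz.
112.2 MHz mod fs = 36.6 MHz.
36.6 MHz > fs/2 = 18.9 MHz, folds to fs − 36.6 MHz = 1.2 MHz.
31.2 MHz > fs/2 = 18.9 MHz, folds to fs − 31.2 MHz = 6.6 MHz.
Distinct values: {1.2 MHz, 2.6 MHz, 6.6 MHz, 11.4 MHz}.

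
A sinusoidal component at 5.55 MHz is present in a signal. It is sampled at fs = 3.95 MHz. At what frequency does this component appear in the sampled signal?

5.55 MHz mod fs = 1.6 MHz.
1.6 MHz ≤ fs/2 = 1.975 MHz, appears at 1.6 MHz.

1.6 MHz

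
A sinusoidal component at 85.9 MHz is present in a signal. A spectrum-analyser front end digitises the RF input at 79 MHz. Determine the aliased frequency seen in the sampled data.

6.9 MHz

85.9 MHz mod fs = 6.9 MHz.
6.9 MHz ≤ fs/2 = 39.5 MHz, appears at 6.9 MHz.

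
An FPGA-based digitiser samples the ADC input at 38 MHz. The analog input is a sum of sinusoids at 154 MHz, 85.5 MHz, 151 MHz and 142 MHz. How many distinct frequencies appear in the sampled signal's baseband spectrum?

4

fs/2 = 19 MHz.
154 MHz mod fs = 2 MHz.
2 MHz ≤ fs/2 = 19 MHz, appears at 2 MHz.
85.5 MHz mod fs = 9.5 MHz.
9.5 MHz ≤ fs/2 = 19 MHz, appears at 9.5 MHz.
151 MHz mod fs = 37 MHz.
37 MHz > fs/2 = 19 MHz, folds to fs − 37 MHz = 1 MHz.
142 MHz mod fs = 28 MHz.
28 MHz > fs/2 = 19 MHz, folds to fs − 28 MHz = 10 MHz.
Distinct values: {1 MHz, 2 MHz, 9.5 MHz, 10 MHz} → 4.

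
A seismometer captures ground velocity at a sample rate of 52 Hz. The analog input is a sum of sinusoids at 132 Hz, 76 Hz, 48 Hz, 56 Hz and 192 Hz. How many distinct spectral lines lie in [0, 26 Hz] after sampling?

3

fs/2 = 26 Hz.
132 Hz mod fs = 28 Hz.
28 Hz > fs/2 = 26 Hz, folds to fs − 28 Hz = 24 Hz.
76 Hz mod fs = 24 Hz.
24 Hz ≤ fs/2 = 26 Hz, appears at 24 Hz.
48 Hz > fs/2 = 26 Hz, folds to fs − 48 Hz = 4 Hz.
56 Hz mod fs = 4 Hz.
4 Hz ≤ fs/2 = 26 Hz, appears at 4 Hz.
192 Hz mod fs = 36 Hz.
36 Hz > fs/2 = 26 Hz, folds to fs − 36 Hz = 16 Hz.
Distinct values: {4 Hz, 16 Hz, 24 Hz} → 3.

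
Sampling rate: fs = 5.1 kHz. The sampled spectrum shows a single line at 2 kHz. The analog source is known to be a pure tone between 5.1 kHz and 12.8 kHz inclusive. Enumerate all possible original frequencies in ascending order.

Frequencies that alias to 2 kHz are k·fs ± 2 kHz for integer k ≥ 0.
k=0: 2 kHz.
k=1: 3.1 kHz, 7.1 kHz.
k=2: 8.2 kHz, 12.2 kHz.
k=3: 13.3 kHz, 17.3 kHz.
Within [5.1 kHz, 12.8 kHz]: 7.1 kHz, 8.2 kHz, 12.2 kHz.

7.1 kHz, 8.2 kHz, 12.2 kHz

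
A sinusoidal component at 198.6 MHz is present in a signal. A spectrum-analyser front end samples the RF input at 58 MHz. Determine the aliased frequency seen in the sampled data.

198.6 MHz mod fs = 24.6 MHz.
24.6 MHz ≤ fs/2 = 29 MHz, appears at 24.6 MHz.

24.6 MHz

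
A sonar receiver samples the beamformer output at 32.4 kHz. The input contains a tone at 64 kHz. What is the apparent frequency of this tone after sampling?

64 kHz mod fs = 31.6 kHz.
31.6 kHz > fs/2 = 16.2 kHz, folds to fs − 31.6 kHz = 0.8 kHz.

0.8 kHz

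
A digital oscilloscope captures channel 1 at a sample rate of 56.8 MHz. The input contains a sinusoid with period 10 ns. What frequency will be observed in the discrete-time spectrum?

13.6 MHz

T = 10 ns → f = 1/T = 100 MHz.
100 MHz mod fs = 43.2 MHz.
43.2 MHz > fs/2 = 28.4 MHz, folds to fs − 43.2 MHz = 13.6 MHz.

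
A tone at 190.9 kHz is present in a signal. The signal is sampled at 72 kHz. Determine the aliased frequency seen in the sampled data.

190.9 kHz mod fs = 46.9 kHz.
46.9 kHz > fs/2 = 36 kHz, folds to fs − 46.9 kHz = 25.1 kHz.

25.1 kHz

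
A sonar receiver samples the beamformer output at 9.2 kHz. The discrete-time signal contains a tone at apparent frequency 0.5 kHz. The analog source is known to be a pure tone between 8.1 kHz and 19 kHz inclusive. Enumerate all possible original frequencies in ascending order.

Frequencies that alias to 0.5 kHz are k·fs ± 0.5 kHz for integer k ≥ 0.
k=0: 0.5 kHz.
k=1: 8.7 kHz, 9.7 kHz.
k=2: 17.9 kHz, 18.9 kHz.
k=3: 27.1 kHz, 28.1 kHz.
Within [8.1 kHz, 19 kHz]: 8.7 kHz, 9.7 kHz, 17.9 kHz, 18.9 kHz.

8.7 kHz, 9.7 kHz, 17.9 kHz, 18.9 kHz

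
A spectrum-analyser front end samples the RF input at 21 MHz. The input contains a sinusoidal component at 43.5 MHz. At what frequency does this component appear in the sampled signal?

43.5 MHz mod fs = 1.5 MHz.
1.5 MHz ≤ fs/2 = 10.5 MHz, appears at 1.5 MHz.

1.5 MHz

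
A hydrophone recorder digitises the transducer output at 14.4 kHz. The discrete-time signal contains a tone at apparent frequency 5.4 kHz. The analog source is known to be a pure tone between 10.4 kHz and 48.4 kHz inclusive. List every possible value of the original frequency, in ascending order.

Frequencies that alias to 5.4 kHz are k·fs ± 5.4 kHz for integer k ≥ 0.
k=0: 5.4 kHz.
k=1: 9 kHz, 19.8 kHz.
k=2: 23.4 kHz, 34.2 kHz.
k=3: 37.8 kHz, 48.6 kHz.
k=4: 52.2 kHz, 63 kHz.
Within [10.4 kHz, 48.4 kHz]: 19.8 kHz, 23.4 kHz, 34.2 kHz, 37.8 kHz.

19.8 kHz, 23.4 kHz, 34.2 kHz, 37.8 kHz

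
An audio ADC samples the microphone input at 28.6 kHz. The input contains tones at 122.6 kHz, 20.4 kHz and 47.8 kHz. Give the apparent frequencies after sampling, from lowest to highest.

8.2 kHz, 9.4 kHz

fs/2 = 14.3 kHz.
122.6 kHz mod fs = 8.2 kHz.
8.2 kHz ≤ fs/2 = 14.3 kHz, appears at 8.2 kHz.
20.4 kHz > fs/2 = 14.3 kHz, folds to fs − 20.4 kHz = 8.2 kHz.
47.8 kHz mod fs = 19.2 kHz.
19.2 kHz > fs/2 = 14.3 kHz, folds to fs − 19.2 kHz = 9.4 kHz.
Distinct values: {8.2 kHz, 9.4 kHz}.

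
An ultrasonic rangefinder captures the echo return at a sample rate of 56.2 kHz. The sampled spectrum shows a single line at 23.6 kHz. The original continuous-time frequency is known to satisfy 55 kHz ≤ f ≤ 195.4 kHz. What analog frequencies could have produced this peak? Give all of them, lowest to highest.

Frequencies that alias to 23.6 kHz are k·fs ± 23.6 kHz for integer k ≥ 0.
k=0: 23.6 kHz.
k=1: 32.6 kHz, 79.8 kHz.
k=2: 88.8 kHz, 136 kHz.
k=3: 145 kHz, 192.2 kHz.
k=4: 201.2 kHz, 248.4 kHz.
Within [55 kHz, 195.4 kHz]: 79.8 kHz, 88.8 kHz, 136 kHz, 145 kHz, 192.2 kHz.

79.8 kHz, 88.8 kHz, 136 kHz, 145 kHz, 192.2 kHz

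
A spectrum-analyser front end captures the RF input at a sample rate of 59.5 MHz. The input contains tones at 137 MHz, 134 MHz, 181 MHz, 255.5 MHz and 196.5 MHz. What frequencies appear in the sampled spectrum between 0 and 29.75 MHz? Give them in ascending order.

fs/2 = 29.75 MHz.
137 MHz mod fs = 18 MHz.
18 MHz ≤ fs/2 = 29.75 MHz, appears at 18 MHz.
134 MHz mod fs = 15 MHz.
15 MHz ≤ fs/2 = 29.75 MHz, appears at 15 MHz.
181 MHz mod fs = 2.5 MHz.
2.5 MHz ≤ fs/2 = 29.75 MHz, appears at 2.5 MHz.
255.5 MHz mod fs = 17.5 MHz.
17.5 MHz ≤ fs/2 = 29.75 MHz, appears at 17.5 MHz.
196.5 MHz mod fs = 18 MHz.
18 MHz ≤ fs/2 = 29.75 MHz, appears at 18 MHz.
Distinct values: {2.5 MHz, 15 MHz, 17.5 MHz, 18 MHz}.

2.5 MHz, 15 MHz, 17.5 MHz, 18 MHz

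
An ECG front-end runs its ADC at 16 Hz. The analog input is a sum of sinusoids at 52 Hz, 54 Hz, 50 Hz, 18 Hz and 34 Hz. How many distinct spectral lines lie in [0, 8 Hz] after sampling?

fs/2 = 8 Hz.
52 Hz mod fs = 4 Hz.
4 Hz ≤ fs/2 = 8 Hz, appears at 4 Hz.
54 Hz mod fs = 6 Hz.
6 Hz ≤ fs/2 = 8 Hz, appears at 6 Hz.
50 Hz mod fs = 2 Hz.
2 Hz ≤ fs/2 = 8 Hz, appears at 2 Hz.
18 Hz mod fs = 2 Hz.
2 Hz ≤ fs/2 = 8 Hz, appears at 2 Hz.
34 Hz mod fs = 2 Hz.
2 Hz ≤ fs/2 = 8 Hz, appears at 2 Hz.
Distinct values: {2 Hz, 4 Hz, 6 Hz} → 3.

3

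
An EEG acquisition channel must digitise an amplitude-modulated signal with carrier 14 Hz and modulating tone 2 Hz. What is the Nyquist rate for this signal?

32 Hz

AM sidebands sit at fc ± fm = 12 Hz and 16 Hz.
Highest-frequency component: 16 Hz.
Nyquist rate = 2 × 16 Hz = 32 Hz.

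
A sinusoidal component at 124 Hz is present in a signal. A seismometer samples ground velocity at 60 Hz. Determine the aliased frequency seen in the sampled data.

4 Hz

124 Hz mod fs = 4 Hz.
4 Hz ≤ fs/2 = 30 Hz, appears at 4 Hz.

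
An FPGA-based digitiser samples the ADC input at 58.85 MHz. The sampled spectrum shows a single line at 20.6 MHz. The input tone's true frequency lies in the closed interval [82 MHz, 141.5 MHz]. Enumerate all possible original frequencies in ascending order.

Frequencies that alias to 20.6 MHz are k·fs ± 20.6 MHz for integer k ≥ 0.
k=0: 20.6 MHz.
k=1: 38.25 MHz, 79.45 MHz.
k=2: 97.1 MHz, 138.3 MHz.
k=3: 155.95 MHz, 197.15 MHz.
Within [82 MHz, 141.5 MHz]: 97.1 MHz, 138.3 MHz.

97.1 MHz, 138.3 MHz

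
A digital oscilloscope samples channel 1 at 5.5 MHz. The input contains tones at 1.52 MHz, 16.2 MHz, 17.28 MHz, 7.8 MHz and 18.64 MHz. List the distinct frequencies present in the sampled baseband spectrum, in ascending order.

fs/2 = 2.75 MHz.
1.52 MHz ≤ fs/2 = 2.75 MHz, passes unchanged.
16.2 MHz mod fs = 5.2 MHz.
5.2 MHz > fs/2 = 2.75 MHz, folds to fs − 5.2 MHz = 0.3 MHz.
17.28 MHz mod fs = 0.78 MHz.
0.78 MHz ≤ fs/2 = 2.75 MHz, appears at 0.78 MHz.
7.8 MHz mod fs = 2.3 MHz.
2.3 MHz ≤ fs/2 = 2.75 MHz, appears at 2.3 MHz.
18.64 MHz mod fs = 2.14 MHz.
2.14 MHz ≤ fs/2 = 2.75 MHz, appears at 2.14 MHz.
Distinct values: {0.3 MHz, 0.78 MHz, 1.52 MHz, 2.14 MHz, 2.3 MHz}.

0.3 MHz, 0.78 MHz, 1.52 MHz, 2.14 MHz, 2.3 MHz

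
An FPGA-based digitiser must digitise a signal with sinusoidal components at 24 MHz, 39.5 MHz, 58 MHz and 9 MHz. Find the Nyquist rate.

Highest-frequency component: 58 MHz.
Nyquist rate = 2 × 58 MHz = 116 MHz.

116 MHz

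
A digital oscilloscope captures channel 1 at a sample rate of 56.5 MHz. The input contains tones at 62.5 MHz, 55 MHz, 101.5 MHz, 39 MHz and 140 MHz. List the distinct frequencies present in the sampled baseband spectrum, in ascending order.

1.5 MHz, 6 MHz, 11.5 MHz, 17.5 MHz, 27 MHz

fs/2 = 28.25 MHz.
62.5 MHz mod fs = 6 MHz.
6 MHz ≤ fs/2 = 28.25 MHz, appears at 6 MHz.
55 MHz > fs/2 = 28.25 MHz, folds to fs − 55 MHz = 1.5 MHz.
101.5 MHz mod fs = 45 MHz.
45 MHz > fs/2 = 28.25 MHz, folds to fs − 45 MHz = 11.5 MHz.
39 MHz > fs/2 = 28.25 MHz, folds to fs − 39 MHz = 17.5 MHz.
140 MHz mod fs = 27 MHz.
27 MHz ≤ fs/2 = 28.25 MHz, appears at 27 MHz.
Distinct values: {1.5 MHz, 6 MHz, 11.5 MHz, 17.5 MHz, 27 MHz}.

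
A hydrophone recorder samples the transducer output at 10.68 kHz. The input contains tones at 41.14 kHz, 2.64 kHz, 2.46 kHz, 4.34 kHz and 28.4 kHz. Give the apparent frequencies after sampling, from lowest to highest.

fs/2 = 5.34 kHz.
41.14 kHz mod fs = 9.1 kHz.
9.1 kHz > fs/2 = 5.34 kHz, folds to fs − 9.1 kHz = 1.58 kHz.
2.64 kHz ≤ fs/2 = 5.34 kHz, passes unchanged.
2.46 kHz ≤ fs/2 = 5.34 kHz, passes unchanged.
4.34 kHz ≤ fs/2 = 5.34 kHz, passes unchanged.
28.4 kHz mod fs = 7.04 kHz.
7.04 kHz > fs/2 = 5.34 kHz, folds to fs − 7.04 kHz = 3.64 kHz.
Distinct values: {1.58 kHz, 2.46 kHz, 2.64 kHz, 3.64 kHz, 4.34 kHz}.

1.58 kHz, 2.46 kHz, 2.64 kHz, 3.64 kHz, 4.34 kHz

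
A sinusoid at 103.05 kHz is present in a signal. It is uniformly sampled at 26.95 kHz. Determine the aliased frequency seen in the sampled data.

4.75 kHz

103.05 kHz mod fs = 22.2 kHz.
22.2 kHz > fs/2 = 13.475 kHz, folds to fs − 22.2 kHz = 4.75 kHz.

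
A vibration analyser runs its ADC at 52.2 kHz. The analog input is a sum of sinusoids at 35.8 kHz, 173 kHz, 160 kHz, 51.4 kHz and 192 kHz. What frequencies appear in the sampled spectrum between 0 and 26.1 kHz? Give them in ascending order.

0.8 kHz, 3.4 kHz, 16.4 kHz, 16.8 kHz

fs/2 = 26.1 kHz.
35.8 kHz > fs/2 = 26.1 kHz, folds to fs − 35.8 kHz = 16.4 kHz.
173 kHz mod fs = 16.4 kHz.
16.4 kHz ≤ fs/2 = 26.1 kHz, appears at 16.4 kHz.
160 kHz mod fs = 3.4 kHz.
3.4 kHz ≤ fs/2 = 26.1 kHz, appears at 3.4 kHz.
51.4 kHz > fs/2 = 26.1 kHz, folds to fs − 51.4 kHz = 0.8 kHz.
192 kHz mod fs = 35.4 kHz.
35.4 kHz > fs/2 = 26.1 kHz, folds to fs − 35.4 kHz = 16.8 kHz.
Distinct values: {0.8 kHz, 3.4 kHz, 16.4 kHz, 16.8 kHz}.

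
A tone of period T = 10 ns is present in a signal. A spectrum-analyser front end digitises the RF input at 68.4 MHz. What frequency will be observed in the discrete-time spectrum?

T = 10 ns → f = 1/T = 100 MHz.
100 MHz mod fs = 31.6 MHz.
31.6 MHz ≤ fs/2 = 34.2 MHz, appears at 31.6 MHz.

31.6 MHz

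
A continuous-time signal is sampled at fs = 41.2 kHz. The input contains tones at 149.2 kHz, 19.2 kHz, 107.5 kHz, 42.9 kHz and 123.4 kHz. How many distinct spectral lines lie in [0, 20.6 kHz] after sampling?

5

fs/2 = 20.6 kHz.
149.2 kHz mod fs = 25.6 kHz.
25.6 kHz > fs/2 = 20.6 kHz, folds to fs − 25.6 kHz = 15.6 kHz.
19.2 kHz ≤ fs/2 = 20.6 kHz, passes unchanged.
107.5 kHz mod fs = 25.1 kHz.
25.1 kHz > fs/2 = 20.6 kHz, folds to fs − 25.1 kHz = 16.1 kHz.
42.9 kHz mod fs = 1.7 kHz.
1.7 kHz ≤ fs/2 = 20.6 kHz, appears at 1.7 kHz.
123.4 kHz mod fs = 41 kHz.
41 kHz > fs/2 = 20.6 kHz, folds to fs − 41 kHz = 0.2 kHz.
Distinct values: {0.2 kHz, 1.7 kHz, 15.6 kHz, 16.1 kHz, 19.2 kHz} → 5.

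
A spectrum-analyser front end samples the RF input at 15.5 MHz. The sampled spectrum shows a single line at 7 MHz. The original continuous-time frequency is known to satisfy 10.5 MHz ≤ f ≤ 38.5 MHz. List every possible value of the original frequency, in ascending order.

22.5 MHz, 24 MHz, 38 MHz

Frequencies that alias to 7 MHz are k·fs ± 7 MHz for integer k ≥ 0.
k=0: 7 MHz.
k=1: 8.5 MHz, 22.5 MHz.
k=2: 24 MHz, 38 MHz.
k=3: 39.5 MHz, 53.5 MHz.
Within [10.5 MHz, 38.5 MHz]: 22.5 MHz, 24 MHz, 38 MHz.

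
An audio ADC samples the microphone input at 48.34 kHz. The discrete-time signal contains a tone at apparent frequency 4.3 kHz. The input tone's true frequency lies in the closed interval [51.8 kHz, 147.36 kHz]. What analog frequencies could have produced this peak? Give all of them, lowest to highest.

52.64 kHz, 92.38 kHz, 100.98 kHz, 140.72 kHz

Frequencies that alias to 4.3 kHz are k·fs ± 4.3 kHz for integer k ≥ 0.
k=0: 4.3 kHz.
k=1: 44.04 kHz, 52.64 kHz.
k=2: 92.38 kHz, 100.98 kHz.
k=3: 140.72 kHz, 149.32 kHz.
k=4: 189.06 kHz, 197.66 kHz.
Within [51.8 kHz, 147.36 kHz]: 52.64 kHz, 92.38 kHz, 100.98 kHz, 140.72 kHz.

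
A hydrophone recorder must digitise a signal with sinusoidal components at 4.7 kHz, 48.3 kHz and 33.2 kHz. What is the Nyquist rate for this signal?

96.6 kHz

Highest-frequency component: 48.3 kHz.
Nyquist rate = 2 × 48.3 kHz = 96.6 kHz.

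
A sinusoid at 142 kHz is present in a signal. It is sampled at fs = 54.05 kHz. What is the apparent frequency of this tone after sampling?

20.15 kHz

142 kHz mod fs = 33.9 kHz.
33.9 kHz > fs/2 = 27.025 kHz, folds to fs − 33.9 kHz = 20.15 kHz.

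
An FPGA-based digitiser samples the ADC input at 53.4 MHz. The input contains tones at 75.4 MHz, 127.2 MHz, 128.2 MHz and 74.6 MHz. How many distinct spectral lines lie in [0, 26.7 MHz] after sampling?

4

fs/2 = 26.7 MHz.
75.4 MHz mod fs = 22 MHz.
22 MHz ≤ fs/2 = 26.7 MHz, appears at 22 MHz.
127.2 MHz mod fs = 20.4 MHz.
20.4 MHz ≤ fs/2 = 26.7 MHz, appears at 20.4 MHz.
128.2 MHz mod fs = 21.4 MHz.
21.4 MHz ≤ fs/2 = 26.7 MHz, appears at 21.4 MHz.
74.6 MHz mod fs = 21.2 MHz.
21.2 MHz ≤ fs/2 = 26.7 MHz, appears at 21.2 MHz.
Distinct values: {20.4 MHz, 21.2 MHz, 21.4 MHz, 22 MHz} → 4.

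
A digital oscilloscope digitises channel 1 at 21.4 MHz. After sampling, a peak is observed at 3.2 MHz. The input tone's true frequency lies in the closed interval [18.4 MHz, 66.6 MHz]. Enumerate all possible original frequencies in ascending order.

24.6 MHz, 39.6 MHz, 46 MHz, 61 MHz

Frequencies that alias to 3.2 MHz are k·fs ± 3.2 MHz for integer k ≥ 0.
k=0: 3.2 MHz.
k=1: 18.2 MHz, 24.6 MHz.
k=2: 39.6 MHz, 46 MHz.
k=3: 61 MHz, 67.4 MHz.
k=4: 82.4 MHz, 88.8 MHz.
Within [18.4 MHz, 66.6 MHz]: 24.6 MHz, 39.6 MHz, 46 MHz, 61 MHz.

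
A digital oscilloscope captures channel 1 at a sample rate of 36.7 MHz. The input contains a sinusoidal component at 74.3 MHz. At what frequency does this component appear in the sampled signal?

0.9 MHz

74.3 MHz mod fs = 0.9 MHz.
0.9 MHz ≤ fs/2 = 18.35 MHz, appears at 0.9 MHz.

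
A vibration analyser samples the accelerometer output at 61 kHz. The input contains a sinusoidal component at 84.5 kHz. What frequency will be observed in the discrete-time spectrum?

23.5 kHz

84.5 kHz mod fs = 23.5 kHz.
23.5 kHz ≤ fs/2 = 30.5 kHz, appears at 23.5 kHz.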